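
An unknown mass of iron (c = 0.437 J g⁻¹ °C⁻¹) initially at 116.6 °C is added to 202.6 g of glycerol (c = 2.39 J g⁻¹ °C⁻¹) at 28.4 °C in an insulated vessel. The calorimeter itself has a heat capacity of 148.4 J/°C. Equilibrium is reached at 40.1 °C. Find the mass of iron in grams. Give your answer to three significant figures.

q_gained = (202.6 × 2.39 + 148.4) × (40.1 − 28.4) = 7402 J
q_lost = m × 0.437 × (116.6 − 40.1) = 33.4305 m
m = 7402 / 33.4305 = 221 g

m = 221 g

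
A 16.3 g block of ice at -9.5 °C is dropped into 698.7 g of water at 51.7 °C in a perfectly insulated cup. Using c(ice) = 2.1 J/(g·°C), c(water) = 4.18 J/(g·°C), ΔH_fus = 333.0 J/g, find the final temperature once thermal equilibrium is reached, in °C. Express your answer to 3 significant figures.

T_f = 48.6 °C

Heat to bring ice to 0 °C and melt it: q₁ = 16.3×2.1×9.5 + 16.3×333.0 = 5753.1 J
Heat the water can supply cooling to 0 °C: 698.7×4.18×51.7 = 150993 J > q₁, so all ice melts.
Energy balance: 698.7×4.18×(51.7 − T) = 5753.1 + 16.3×4.18×(T − 0)
2920.566(51.7 − T) = 5753.1 + 68.134 T
150993 − 5753.1 = 2988.700 T
T = 145239.9 / 2988.700 = 48.60 °C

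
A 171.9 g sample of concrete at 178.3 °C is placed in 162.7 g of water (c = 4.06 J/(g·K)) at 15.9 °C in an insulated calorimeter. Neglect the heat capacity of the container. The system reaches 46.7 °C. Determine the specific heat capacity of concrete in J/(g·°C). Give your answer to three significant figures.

c = 0.899 J/(g·°C)

q_gained = (162.7 × 4.06) × (46.7 − 15.9) = 20345 J
q_lost = 171.9 × c × (178.3 − 46.7) = 22622.04 c
Set equal: c = 20345 / 22622.04 = 0.899 J/(g·°C)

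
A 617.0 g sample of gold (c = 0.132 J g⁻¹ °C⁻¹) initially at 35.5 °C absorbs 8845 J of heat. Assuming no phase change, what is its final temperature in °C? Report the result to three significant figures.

T_f = 144 °C

ΔT = q / (m c) = 8845 / (617.0 × 0.132) = 108.6 °C
T_f = 35.5 + 108.6 = 144.1 °C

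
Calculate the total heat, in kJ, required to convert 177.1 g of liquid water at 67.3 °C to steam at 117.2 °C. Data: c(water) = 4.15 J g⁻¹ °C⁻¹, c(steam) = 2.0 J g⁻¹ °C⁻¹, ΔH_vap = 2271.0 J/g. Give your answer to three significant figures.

q = 432 kJ

q1 (heat water 67.3→100.0 °C): 177.1 × 4.15 × 32.7 = 24033 J
q2 (vaporize at 100 °C): 177.1 × 2271.0 = 402194 J
q3 (heat steam 100.0→117.2 °C): 177.1 × 2.0 × 17.2 = 6092 J
Total: 24033 + 402194 + 6092 = 432319 J = 432 kJ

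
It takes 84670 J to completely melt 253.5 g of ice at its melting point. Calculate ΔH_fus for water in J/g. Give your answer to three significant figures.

ΔH_fus = q / m = 84670 / 253.5 = 334 J/g

ΔH_fus = 334 J/g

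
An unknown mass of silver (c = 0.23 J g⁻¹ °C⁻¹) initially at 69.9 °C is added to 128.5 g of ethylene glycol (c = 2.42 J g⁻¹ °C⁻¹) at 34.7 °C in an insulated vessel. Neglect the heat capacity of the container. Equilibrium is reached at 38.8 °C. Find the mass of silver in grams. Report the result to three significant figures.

m = 178 g

q_gained = (128.5 × 2.42) × (38.8 − 34.7) = 1275 J
q_lost = m × 0.23 × (69.9 − 38.8) = 7.153 m
m = 1275 / 7.153 = 178 g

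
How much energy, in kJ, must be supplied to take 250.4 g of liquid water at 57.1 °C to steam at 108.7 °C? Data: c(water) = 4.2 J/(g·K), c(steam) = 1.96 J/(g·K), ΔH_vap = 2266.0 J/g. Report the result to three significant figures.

q1 (heat water 57.1→100.0 °C): 250.4 × 4.2 × 42.9 = 45117 J
q2 (vaporize at 100 °C): 250.4 × 2266.0 = 567406 J
q3 (heat steam 100.0→108.7 °C): 250.4 × 1.96 × 8.7 = 4270 J
Total: 45117 + 567406 + 4270 = 616793 J = 617 kJ

q = 617 kJ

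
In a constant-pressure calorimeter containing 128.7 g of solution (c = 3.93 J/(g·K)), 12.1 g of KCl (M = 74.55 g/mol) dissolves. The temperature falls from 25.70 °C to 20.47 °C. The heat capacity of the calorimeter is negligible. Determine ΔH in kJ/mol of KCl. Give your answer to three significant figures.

|ΔT| = |20.47 − 25.70| = 5.23 °C
|q_surr| = (128.7 × 3.93) × 5.23 = 505.791 × 5.23 = 2645 J
n(KCl) = 12.1 / 74.55 = 0.1623 mol
Temperature fell, so q_rxn = +|q_surr| = 2.645 kJ
ΔH = q_rxn / n = 16.30 kJ/mol

ΔH = 16.3 kJ/mol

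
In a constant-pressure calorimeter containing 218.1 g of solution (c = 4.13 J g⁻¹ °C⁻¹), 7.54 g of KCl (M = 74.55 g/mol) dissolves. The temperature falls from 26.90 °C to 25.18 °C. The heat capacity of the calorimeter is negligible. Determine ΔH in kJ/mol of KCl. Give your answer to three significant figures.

ΔH = 15.3 kJ/mol

|ΔT| = |25.18 − 26.90| = 1.72 °C
|q_surr| = (218.1 × 4.13) × 1.72 = 900.753 × 1.72 = 1549 J
n(KCl) = 7.54 / 74.55 = 0.1011 mol
Temperature fell, so q_rxn = +|q_surr| = 1.549 kJ
ΔH = q_rxn / n = 15.32 kJ/mol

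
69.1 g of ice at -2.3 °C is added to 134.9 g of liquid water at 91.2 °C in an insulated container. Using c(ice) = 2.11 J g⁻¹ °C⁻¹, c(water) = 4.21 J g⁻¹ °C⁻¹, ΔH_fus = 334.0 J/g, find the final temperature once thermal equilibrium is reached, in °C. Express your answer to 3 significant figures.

Heat to bring ice to 0 °C and melt it: q₁ = 69.1×2.11×2.3 + 69.1×334.0 = 23415 J
Heat the water can supply cooling to 0 °C: 134.9×4.21×91.2 = 51795.1 J > q₁, so all ice melts.
Energy balance: 134.9×4.21×(91.2 − T) = 23415 + 69.1×4.21×(T − 0)
567.929(91.2 − T) = 23415 + 290.911 T
51795.1 − 23415 = 858.840 T
T = 28380.1 / 858.840 = 33.04 °C

T_f = 33.0 °C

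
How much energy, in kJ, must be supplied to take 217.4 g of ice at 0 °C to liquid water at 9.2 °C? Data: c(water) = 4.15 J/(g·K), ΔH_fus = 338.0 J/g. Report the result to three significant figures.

q1 (melt at 0 °C): 217.4 × 338.0 = 73481 J
q2 (heat water 0.0→9.2 °C): 217.4 × 4.15 × 9.2 = 8300 J
Total: 73481 + 8300 = 81781 J = 81.8 kJ

q = 81.8 kJ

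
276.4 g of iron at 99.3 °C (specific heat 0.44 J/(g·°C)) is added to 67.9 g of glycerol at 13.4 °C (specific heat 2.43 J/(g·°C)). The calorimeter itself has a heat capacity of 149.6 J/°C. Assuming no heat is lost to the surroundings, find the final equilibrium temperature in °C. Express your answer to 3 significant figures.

Heat lost by iron = heat gained by glycerol + calorimeter.
(276.4)(0.44)(99.3 − T) = [(67.9)(2.43) + 149.6](T − 13.4)
121.616 (99.3 − T) = 314.597 (T − 13.4)
12076 − 121.616 T = 314.597 T − 4215.6
16291.6 = 436.213 T
T = 37.348 °C

T_f = 37.3 °C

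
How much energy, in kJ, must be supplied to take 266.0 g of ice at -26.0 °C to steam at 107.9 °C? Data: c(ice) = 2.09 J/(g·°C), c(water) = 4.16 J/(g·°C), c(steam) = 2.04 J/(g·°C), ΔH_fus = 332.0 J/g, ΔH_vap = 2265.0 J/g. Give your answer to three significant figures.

q1 (heat ice -26.0→0.0 °C): 266.0 × 2.09 × 26.0 = 14454 J
q2 (melt at 0 °C): 266.0 × 332.0 = 88312 J
q3 (heat water 0.0→100.0 °C): 266.0 × 4.16 × 100.0 = 110656 J
q4 (vaporize at 100 °C): 266.0 × 2265.0 = 602490 J
q5 (heat steam 100.0→107.9 °C): 266.0 × 2.04 × 7.9 = 4287 J
Total: 14454 + 88312 + 110656 + 602490 + 4287 = 820199 J = 820 kJ

q = 820 kJ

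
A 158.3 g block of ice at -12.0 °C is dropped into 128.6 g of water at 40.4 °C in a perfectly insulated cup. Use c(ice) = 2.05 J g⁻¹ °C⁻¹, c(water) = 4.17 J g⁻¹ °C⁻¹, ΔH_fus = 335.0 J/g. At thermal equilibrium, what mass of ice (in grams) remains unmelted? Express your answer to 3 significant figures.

m_ice remaining = 105 g

Heat to warm all ice to 0 °C: 158.3×2.05×12.0 = 3894.2 J
Heat released by water cooling to 0 °C: 128.6×4.17×40.4 = 21665 J
21665 J < 3894.2 + 158.3×335.0 = 56924.7 J, so not all ice melts; final T = 0 °C.
Heat left for melting: 21665 − 3894.2 = 17770.8 J
Mass melted = 17770.8 / 335.0 = 53.05 g
Ice remaining = 158.3 − 53.05 = 105.25 g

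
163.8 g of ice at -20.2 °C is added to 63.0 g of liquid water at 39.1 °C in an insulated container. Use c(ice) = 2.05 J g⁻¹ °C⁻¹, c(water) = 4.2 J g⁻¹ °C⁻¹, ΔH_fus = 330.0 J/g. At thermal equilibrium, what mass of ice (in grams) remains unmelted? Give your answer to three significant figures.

Heat to warm all ice to 0 °C: 163.8×2.05×20.2 = 6783.0 J
Heat released by water cooling to 0 °C: 63.0×4.2×39.1 = 10346 J
10346 J < 6783.0 + 163.8×330.0 = 60837.0 J, so not all ice melts; final T = 0 °C.
Heat left for melting: 10346 − 6783.0 = 3563.0 J
Mass melted = 3563.0 / 330.0 = 10.80 g
Ice remaining = 163.8 − 10.80 = 153.00 g

m_ice remaining = 153 g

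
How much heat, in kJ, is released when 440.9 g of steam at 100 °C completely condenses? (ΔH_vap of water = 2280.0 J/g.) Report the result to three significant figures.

q = 1010 kJ

q = m × ΔH_vap = 440.9 × 2280.0 = 1005000 J = 1010 kJ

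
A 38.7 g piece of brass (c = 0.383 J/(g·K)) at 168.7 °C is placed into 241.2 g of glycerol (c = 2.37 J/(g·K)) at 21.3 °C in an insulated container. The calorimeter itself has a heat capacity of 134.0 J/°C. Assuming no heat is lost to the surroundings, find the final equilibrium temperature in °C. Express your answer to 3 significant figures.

T_f = 24.3 °C

Heat lost by brass = heat gained by glycerol + calorimeter.
(38.7)(0.383)(168.7 − T) = [(241.2)(2.37) + 134.0](T − 21.3)
14.8221 (168.7 − T) = 705.644 (T − 21.3)
2500.5 − 14.8221 T = 705.644 T − 15030
17530.5 = 720.4661 T
T = 24.33 °C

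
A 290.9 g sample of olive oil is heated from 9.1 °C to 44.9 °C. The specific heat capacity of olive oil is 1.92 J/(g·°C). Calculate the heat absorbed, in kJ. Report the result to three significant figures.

q = 20.0 kJ

q = m c ΔT = 290.9 × 1.92 × (44.9 − 9.1)
q = 290.9 × 1.92 × 35.8 = 20000 J = 20.0 kJ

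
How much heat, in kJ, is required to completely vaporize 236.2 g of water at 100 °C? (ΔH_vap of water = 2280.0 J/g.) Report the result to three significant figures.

q = 539 kJ

q = m × ΔH_vap = 236.2 × 2280.0 = 538500 J = 539 kJ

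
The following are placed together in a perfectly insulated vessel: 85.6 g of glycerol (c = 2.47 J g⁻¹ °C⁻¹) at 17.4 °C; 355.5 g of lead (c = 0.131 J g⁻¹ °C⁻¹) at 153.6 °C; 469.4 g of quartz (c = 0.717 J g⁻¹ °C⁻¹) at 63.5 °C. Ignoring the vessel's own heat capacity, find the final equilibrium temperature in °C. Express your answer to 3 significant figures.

T_f = 54.2 °C

Σ mᵢcᵢ(T − Tᵢ) = 0  ⇒  T = Σ mᵢcᵢTᵢ / Σ mᵢcᵢ
Σ mᵢcᵢ = 85.6×2.47 + 355.5×0.131 + 469.4×0.717 = 594.5623
Σ mᵢcᵢTᵢ = 211.432×17.4 + 46.5705×153.6 + 336.5598×63.5 = 32204
T = 32204 / 594.5623 = 54.16 °C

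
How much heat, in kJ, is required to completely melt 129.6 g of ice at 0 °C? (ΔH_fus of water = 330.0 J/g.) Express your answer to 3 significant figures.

q = 42.8 kJ

q = m × ΔH_fus = 129.6 × 330.0 = 42770 J = 42.8 kJ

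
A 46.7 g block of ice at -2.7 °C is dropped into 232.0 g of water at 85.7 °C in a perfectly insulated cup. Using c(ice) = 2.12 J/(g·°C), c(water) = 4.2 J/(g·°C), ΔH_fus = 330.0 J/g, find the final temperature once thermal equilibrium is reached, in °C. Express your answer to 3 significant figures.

T_f = 57.9 °C

Heat to bring ice to 0 °C and melt it: q₁ = 46.7×2.12×2.7 + 46.7×330.0 = 15678 J
Heat the water can supply cooling to 0 °C: 232.0×4.2×85.7 = 83506.1 J > q₁, so all ice melts.
Energy balance: 232.0×4.2×(85.7 − T) = 15678 + 46.7×4.2×(T − 0)
974.4(85.7 − T) = 15678 + 196.14 T
83506.1 − 15678 = 1170.54 T
T = 67828.1 / 1170.54 = 57.946 °C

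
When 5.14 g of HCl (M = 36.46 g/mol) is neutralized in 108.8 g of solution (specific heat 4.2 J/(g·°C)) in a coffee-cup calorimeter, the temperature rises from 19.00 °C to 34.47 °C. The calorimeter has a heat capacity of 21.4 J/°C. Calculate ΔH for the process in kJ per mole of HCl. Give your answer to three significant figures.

|ΔT| = |34.47 − 19.00| = 15.47 °C
|q_surr| = (108.8 × 4.2 + 21.4) × 15.47 = 478.36 × 15.47 = 7400 J
n(HCl) = 5.14 / 36.46 = 0.1410 mol
Temperature rose, so q_rxn = −|q_surr| = -7.400 kJ
ΔH = q_rxn / n = -52.48 kJ/mol

ΔH = -52.5 kJ/mol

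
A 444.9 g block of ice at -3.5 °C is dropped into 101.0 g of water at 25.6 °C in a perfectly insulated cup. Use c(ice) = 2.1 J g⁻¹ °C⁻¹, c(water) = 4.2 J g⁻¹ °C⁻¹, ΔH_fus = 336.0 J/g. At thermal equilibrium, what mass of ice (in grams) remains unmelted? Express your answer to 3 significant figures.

Heat to warm all ice to 0 °C: 444.9×2.1×3.5 = 3270.0 J
Heat released by water cooling to 0 °C: 101.0×4.2×25.6 = 10860 J
10860 J < 3270.0 + 444.9×336.0 = 152756.4 J, so not all ice melts; final T = 0 °C.
Heat left for melting: 10860 − 3270.0 = 7590.0 J
Mass melted = 7590.0 / 336.0 = 22.59 g
Ice remaining = 444.9 − 22.59 = 422.31 g

m_ice remaining = 422 g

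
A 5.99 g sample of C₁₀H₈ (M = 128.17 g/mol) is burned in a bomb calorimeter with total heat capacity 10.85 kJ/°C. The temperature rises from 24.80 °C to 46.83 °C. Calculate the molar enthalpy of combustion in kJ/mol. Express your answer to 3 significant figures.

ΔT = 46.83 − 24.80 = 22.03 °C
q_cal = C_cal × ΔT = 10.85 × 22.03 = 239.0255 kJ
n = 5.99 / 128.17 = 0.046735 mol
q_rxn = −q_cal = -239.0255 kJ
ΔH = -239.0255 / 0.046735 = -5114 kJ/mol

ΔH = -5110 kJ/mol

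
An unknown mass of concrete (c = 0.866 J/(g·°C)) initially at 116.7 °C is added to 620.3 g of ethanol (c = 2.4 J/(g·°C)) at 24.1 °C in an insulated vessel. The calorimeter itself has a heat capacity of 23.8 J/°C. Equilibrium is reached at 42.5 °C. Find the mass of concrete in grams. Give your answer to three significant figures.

q_gained = (620.3 × 2.4 + 23.8) × (42.5 − 24.1) = 27830 J
q_lost = m × 0.866 × (116.7 − 42.5) = 64.2572 m
m = 27830 / 64.2572 = 433 g

m = 433 g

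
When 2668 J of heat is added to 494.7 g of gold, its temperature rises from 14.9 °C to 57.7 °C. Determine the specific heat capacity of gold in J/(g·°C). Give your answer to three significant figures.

c = q / (m ΔT) = 2668 / (494.7 × 42.8)
c = 2668 / 21173.16 = 0.126 J/(g·°C)

c = 0.126 J/(g·°C)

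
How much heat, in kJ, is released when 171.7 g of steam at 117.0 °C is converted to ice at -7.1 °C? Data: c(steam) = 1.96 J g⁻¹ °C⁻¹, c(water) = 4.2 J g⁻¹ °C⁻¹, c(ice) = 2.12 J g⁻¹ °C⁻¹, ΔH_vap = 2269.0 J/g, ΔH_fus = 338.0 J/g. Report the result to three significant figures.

q1 (cool steam 117.0→100 °C): 171.7 × 1.96 × 17.0 = 5721 J
q2 (condense at 100 °C): 171.7 × 2269.0 = 389587 J
q3 (cool water 100→0 °C): 171.7 × 4.2 × 100.0 = 72114 J
q4 (freeze at 0 °C): 171.7 × 338.0 = 58035 J
q5 (cool ice 0→-7.1 °C): 171.7 × 2.12 × 7.1 = 2584 J
Total: 5721 + 389587 + 72114 + 58035 + 2584 = 528041 J = 528 kJ

q = 528 kJ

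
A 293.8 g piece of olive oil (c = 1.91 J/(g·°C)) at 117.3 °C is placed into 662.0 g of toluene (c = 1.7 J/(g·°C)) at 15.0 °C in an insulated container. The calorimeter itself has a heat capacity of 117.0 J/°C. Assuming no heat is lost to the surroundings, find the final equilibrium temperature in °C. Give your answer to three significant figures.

Heat lost by olive oil = heat gained by toluene + calorimeter.
(293.8)(1.91)(117.3 − T) = [(662.0)(1.7) + 117.0](T − 15.0)
561.158 (117.3 − T) = 1242.4 (T − 15.0)
65824 − 561.158 T = 1242.4 T − 18636
84460 = 1803.558 T
T = 46.83 °C

T_f = 46.8 °C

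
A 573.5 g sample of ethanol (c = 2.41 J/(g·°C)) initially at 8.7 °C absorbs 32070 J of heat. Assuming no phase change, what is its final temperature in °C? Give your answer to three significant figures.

ΔT = q / (m c) = 32070 / (573.5 × 2.41) = 23.20 °C
T_f = 8.7 + 23.20 = 31.90 °C

T_f = 31.9 °C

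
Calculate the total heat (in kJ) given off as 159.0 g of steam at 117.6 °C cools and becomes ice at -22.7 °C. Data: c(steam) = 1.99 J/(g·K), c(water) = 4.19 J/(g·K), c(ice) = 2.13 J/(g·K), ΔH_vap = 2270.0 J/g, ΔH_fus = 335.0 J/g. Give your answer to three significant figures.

q = 494 kJ

q1 (cool steam 117.6→100 °C): 159.0 × 1.99 × 17.6 = 5569 J
q2 (condense at 100 °C): 159.0 × 2270.0 = 360930 J
q3 (cool water 100→0 °C): 159.0 × 4.19 × 100.0 = 66621 J
q4 (freeze at 0 °C): 159.0 × 335.0 = 53265 J
q5 (cool ice 0→-22.7 °C): 159.0 × 2.13 × 22.7 = 7688 J
Total: 5569 + 360930 + 66621 + 53265 + 7688 = 494073 J = 494 kJ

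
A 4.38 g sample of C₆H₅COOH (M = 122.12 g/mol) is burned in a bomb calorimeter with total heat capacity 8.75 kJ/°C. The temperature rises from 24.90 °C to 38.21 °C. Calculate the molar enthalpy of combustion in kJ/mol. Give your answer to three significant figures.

ΔT = 38.21 − 24.90 = 13.31 °C
q_cal = C_cal × ΔT = 8.75 × 13.31 = 116.4625 kJ
n = 4.38 / 122.12 = 0.03587 mol
q_rxn = −q_cal = -116.4625 kJ
ΔH = -116.4625 / 0.03587 = -3247 kJ/mol

ΔH = -3250 kJ/mol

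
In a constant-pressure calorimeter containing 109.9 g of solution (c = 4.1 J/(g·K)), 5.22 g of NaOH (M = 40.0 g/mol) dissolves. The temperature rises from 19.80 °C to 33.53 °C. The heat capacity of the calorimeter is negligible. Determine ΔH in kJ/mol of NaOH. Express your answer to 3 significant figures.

ΔH = -47.4 kJ/mol

|ΔT| = |33.53 − 19.80| = 13.73 °C
|q_surr| = (109.9 × 4.1) × 13.73 = 450.59 × 13.73 = 6187 J
n(NaOH) = 5.22 / 40.0 = 0.1305 mol
Temperature rose, so q_rxn = −|q_surr| = -6.187 kJ
ΔH = q_rxn / n = -47.41 kJ/mol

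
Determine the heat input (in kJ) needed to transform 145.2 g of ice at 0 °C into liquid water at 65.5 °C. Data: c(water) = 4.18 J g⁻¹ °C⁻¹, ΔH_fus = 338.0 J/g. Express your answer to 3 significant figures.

q1 (melt at 0 °C): 145.2 × 338.0 = 49078 J
q2 (heat water 0.0→65.5 °C): 145.2 × 4.18 × 65.5 = 39754 J
Total: 49078 + 39754 = 88832 J = 88.8 kJ

q = 88.8 kJ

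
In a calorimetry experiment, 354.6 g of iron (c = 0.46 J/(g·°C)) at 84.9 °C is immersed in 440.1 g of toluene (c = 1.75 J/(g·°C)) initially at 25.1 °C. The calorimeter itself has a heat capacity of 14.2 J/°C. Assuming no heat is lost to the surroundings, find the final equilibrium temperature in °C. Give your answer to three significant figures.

T_f = 35.4 °C

Heat lost by iron = heat gained by toluene + calorimeter.
(354.6)(0.46)(84.9 − T) = [(440.1)(1.75) + 14.2](T − 25.1)
163.116 (84.9 − T) = 784.375 (T − 25.1)
13849 − 163.116 T = 784.375 T − 19688
33537 = 947.491 T
T = 35.40 °C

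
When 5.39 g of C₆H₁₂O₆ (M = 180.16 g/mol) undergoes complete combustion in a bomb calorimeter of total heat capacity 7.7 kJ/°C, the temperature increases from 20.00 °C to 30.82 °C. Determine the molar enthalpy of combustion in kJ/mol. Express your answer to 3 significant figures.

ΔH = -2780 kJ/mol

ΔT = 30.82 − 20.00 = 10.82 °C
q_cal = C_cal × ΔT = 7.7 × 10.82 = 83.314 kJ
n = 5.39 / 180.16 = 0.02992 mol
q_rxn = −q_cal = -83.314 kJ
ΔH = -83.314 / 0.02992 = -2784.6 kJ/mol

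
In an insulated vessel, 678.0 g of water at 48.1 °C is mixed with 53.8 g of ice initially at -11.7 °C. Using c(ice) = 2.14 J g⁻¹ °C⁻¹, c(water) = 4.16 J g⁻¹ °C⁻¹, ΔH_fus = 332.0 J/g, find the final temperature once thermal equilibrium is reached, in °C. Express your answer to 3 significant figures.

Heat to bring ice to 0 °C and melt it: q₁ = 53.8×2.14×11.7 + 53.8×332.0 = 19209 J
Heat the water can supply cooling to 0 °C: 678.0×4.16×48.1 = 135665 J > q₁, so all ice melts.
Energy balance: 678.0×4.16×(48.1 − T) = 19209 + 53.8×4.16×(T − 0)
2820.48(48.1 − T) = 19209 + 223.808 T
135665 − 19209 = 3044.288 T
T = 116456 / 3044.288 = 38.25 °C

T_f = 38.3 °C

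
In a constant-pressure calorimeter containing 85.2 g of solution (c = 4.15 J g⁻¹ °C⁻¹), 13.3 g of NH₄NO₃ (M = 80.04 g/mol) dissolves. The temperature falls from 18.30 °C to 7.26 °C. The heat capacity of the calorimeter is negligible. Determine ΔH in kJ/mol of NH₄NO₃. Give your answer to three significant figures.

ΔH = 23.5 kJ/mol

|ΔT| = |7.26 − 18.30| = 11.04 °C
|q_surr| = (85.2 × 4.15) × 11.04 = 353.58 × 11.04 = 3904 J
n(NH₄NO₃) = 13.3 / 80.04 = 0.1662 mol
Temperature fell, so q_rxn = +|q_surr| = 3.904 kJ
ΔH = q_rxn / n = 23.49 kJ/mol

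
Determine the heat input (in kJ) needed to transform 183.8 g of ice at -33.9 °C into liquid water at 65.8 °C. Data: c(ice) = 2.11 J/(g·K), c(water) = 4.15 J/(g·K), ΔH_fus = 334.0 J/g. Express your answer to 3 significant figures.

q1 (heat ice -33.9→0.0 °C): 183.8 × 2.11 × 33.9 = 13147 J
q2 (melt at 0 °C): 183.8 × 334.0 = 61389 J
q3 (heat water 0.0→65.8 °C): 183.8 × 4.15 × 65.8 = 50190 J
Total: 13147 + 61389 + 50190 = 124726 J = 125 kJ

q = 125 kJ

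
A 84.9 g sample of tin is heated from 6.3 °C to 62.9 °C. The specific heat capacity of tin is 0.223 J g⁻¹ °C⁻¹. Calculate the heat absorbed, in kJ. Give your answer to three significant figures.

q = 1.07 kJ

q = m c ΔT = 84.9 × 0.223 × (62.9 − 6.3)
q = 84.9 × 0.223 × 56.6 = 1072 J = 1.07 kJ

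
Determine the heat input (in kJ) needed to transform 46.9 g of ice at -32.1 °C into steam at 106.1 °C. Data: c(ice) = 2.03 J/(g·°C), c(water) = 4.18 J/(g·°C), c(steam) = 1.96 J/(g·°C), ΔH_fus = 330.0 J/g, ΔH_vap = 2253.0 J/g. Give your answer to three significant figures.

q1 (heat ice -32.1→0.0 °C): 46.9 × 2.03 × 32.1 = 3056 J
q2 (melt at 0 °C): 46.9 × 330.0 = 15477 J
q3 (heat water 0.0→100.0 °C): 46.9 × 4.18 × 100.0 = 19604 J
q4 (vaporize at 100 °C): 46.9 × 2253.0 = 105666 J
q5 (heat steam 100.0→106.1 °C): 46.9 × 1.96 × 6.1 = 561 J
Total: 3056 + 15477 + 19604 + 105666 + 561 = 144364 J = 144 kJ

q = 144 kJ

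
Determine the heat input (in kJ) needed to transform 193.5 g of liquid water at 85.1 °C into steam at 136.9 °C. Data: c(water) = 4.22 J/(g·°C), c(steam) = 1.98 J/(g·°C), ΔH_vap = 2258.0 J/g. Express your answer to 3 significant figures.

q = 463 kJ

q1 (heat water 85.1→100.0 °C): 193.5 × 4.22 × 14.9 = 12167 J
q2 (vaporize at 100 °C): 193.5 × 2258.0 = 436923 J
q3 (heat steam 100.0→136.9 °C): 193.5 × 1.98 × 36.9 = 14137 J
Total: 12167 + 436923 + 14137 = 463227 J = 463 kJ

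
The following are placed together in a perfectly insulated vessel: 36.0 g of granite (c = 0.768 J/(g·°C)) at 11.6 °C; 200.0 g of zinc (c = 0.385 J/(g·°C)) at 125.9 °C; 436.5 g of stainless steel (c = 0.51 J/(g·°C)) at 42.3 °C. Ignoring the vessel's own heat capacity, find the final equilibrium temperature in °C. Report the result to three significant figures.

T_f = 59.4 °C

Σ mᵢcᵢ(T − Tᵢ) = 0  ⇒  T = Σ mᵢcᵢTᵢ / Σ mᵢcᵢ
Σ mᵢcᵢ = 36.0×0.768 + 200.0×0.385 + 436.5×0.51 = 327.263
Σ mᵢcᵢTᵢ = 27.648×11.6 + 77×125.9 + 222.615×42.3 = 19432
T = 19432 / 327.263 = 59.38 °C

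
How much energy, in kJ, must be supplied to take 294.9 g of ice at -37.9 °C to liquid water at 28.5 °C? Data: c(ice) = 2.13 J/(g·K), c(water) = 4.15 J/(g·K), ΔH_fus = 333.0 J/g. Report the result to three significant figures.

q = 157 kJ

q1 (heat ice -37.9→0.0 °C): 294.9 × 2.13 × 37.9 = 23806 J
q2 (melt at 0 °C): 294.9 × 333.0 = 98202 J
q3 (heat water 0.0→28.5 °C): 294.9 × 4.15 × 28.5 = 34879 J
Total: 23806 + 98202 + 34879 = 156887 J = 157 kJ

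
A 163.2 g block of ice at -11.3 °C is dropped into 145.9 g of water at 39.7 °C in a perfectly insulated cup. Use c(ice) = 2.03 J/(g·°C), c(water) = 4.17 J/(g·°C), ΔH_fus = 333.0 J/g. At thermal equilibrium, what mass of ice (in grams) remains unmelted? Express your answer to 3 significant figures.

m_ice remaining = 102 g

Heat to warm all ice to 0 °C: 163.2×2.03×11.3 = 3743.6 J
Heat released by water cooling to 0 °C: 145.9×4.17×39.7 = 24154 J
24154 J < 3743.6 + 163.2×333.0 = 58089.2 J, so not all ice melts; final T = 0 °C.
Heat left for melting: 24154 − 3743.6 = 20410.4 J
Mass melted = 20410.4 / 333.0 = 61.29 g
Ice remaining = 163.2 − 61.29 = 101.91 g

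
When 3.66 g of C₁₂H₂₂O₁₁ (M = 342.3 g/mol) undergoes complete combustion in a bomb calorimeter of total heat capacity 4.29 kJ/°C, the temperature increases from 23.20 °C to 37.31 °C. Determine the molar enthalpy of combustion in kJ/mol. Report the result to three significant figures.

ΔH = -5660 kJ/mol

ΔT = 37.31 − 23.20 = 14.11 °C
q_cal = C_cal × ΔT = 4.29 × 14.11 = 60.5319 kJ
n = 3.66 / 342.3 = 0.01069 mol
q_rxn = −q_cal = -60.5319 kJ
ΔH = -60.5319 / 0.01069 = -5662 kJ/mol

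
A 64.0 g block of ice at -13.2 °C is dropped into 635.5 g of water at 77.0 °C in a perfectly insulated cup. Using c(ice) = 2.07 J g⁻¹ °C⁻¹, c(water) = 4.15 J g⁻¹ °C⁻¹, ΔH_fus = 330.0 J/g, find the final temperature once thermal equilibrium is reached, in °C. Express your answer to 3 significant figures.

T_f = 62.1 °C

Heat to bring ice to 0 °C and melt it: q₁ = 64.0×2.07×13.2 + 64.0×330.0 = 22869 J
Heat the water can supply cooling to 0 °C: 635.5×4.15×77.0 = 203074 J > q₁, so all ice melts.
Energy balance: 635.5×4.15×(77.0 − T) = 22869 + 64.0×4.15×(T − 0)
2637.325(77.0 − T) = 22869 + 265.6 T
203074 − 22869 = 2902.925 T
T = 180205 / 2902.925 = 62.08 °C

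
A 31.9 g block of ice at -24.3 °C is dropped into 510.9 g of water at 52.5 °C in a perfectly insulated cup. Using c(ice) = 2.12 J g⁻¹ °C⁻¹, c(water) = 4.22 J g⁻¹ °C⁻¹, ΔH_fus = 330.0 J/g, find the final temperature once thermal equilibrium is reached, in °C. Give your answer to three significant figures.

Heat to bring ice to 0 °C and melt it: q₁ = 31.9×2.12×24.3 + 31.9×330.0 = 12170 J
Heat the water can supply cooling to 0 °C: 510.9×4.22×52.5 = 113190 J > q₁, so all ice melts.
Energy balance: 510.9×4.22×(52.5 − T) = 12170 + 31.9×4.22×(T − 0)
2155.998(52.5 − T) = 12170 + 134.618 T
113190 − 12170 = 2290.616 T
T = 101020 / 2290.616 = 44.10 °C

T_f = 44.1 °C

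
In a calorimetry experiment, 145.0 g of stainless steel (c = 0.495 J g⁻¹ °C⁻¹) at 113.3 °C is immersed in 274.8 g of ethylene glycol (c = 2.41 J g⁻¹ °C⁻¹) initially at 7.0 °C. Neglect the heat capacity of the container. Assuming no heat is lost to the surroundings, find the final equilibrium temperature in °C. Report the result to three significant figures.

Heat lost by stainless steel = heat gained by ethylene glycol.
(145.0)(0.495)(113.3 − T) = (274.8)(2.41)(T − 7.0)
71.775 (113.3 − T) = 662.268 (T − 7.0)
8132.1 − 71.775 T = 662.268 T − 4635.9
12768.0 = 734.043 T
T = 17.39 °C

T_f = 17.4 °C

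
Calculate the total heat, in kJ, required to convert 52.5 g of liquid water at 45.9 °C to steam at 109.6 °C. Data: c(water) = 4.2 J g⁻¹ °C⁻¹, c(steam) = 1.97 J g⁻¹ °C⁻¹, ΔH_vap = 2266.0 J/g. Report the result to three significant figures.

q1 (heat water 45.9→100.0 °C): 52.5 × 4.2 × 54.1 = 11929 J
q2 (vaporize at 100 °C): 52.5 × 2266.0 = 118965 J
q3 (heat steam 100.0→109.6 °C): 52.5 × 1.97 × 9.6 = 993 J
Total: 11929 + 118965 + 993 = 131887 J = 132 kJ

q = 132 kJ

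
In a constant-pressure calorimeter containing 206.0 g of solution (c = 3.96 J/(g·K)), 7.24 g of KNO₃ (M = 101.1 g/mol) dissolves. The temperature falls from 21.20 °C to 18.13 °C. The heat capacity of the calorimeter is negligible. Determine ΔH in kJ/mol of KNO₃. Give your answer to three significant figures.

|ΔT| = |18.13 − 21.20| = 3.07 °C
|q_surr| = (206.0 × 3.96) × 3.07 = 815.76 × 3.07 = 2504 J
n(KNO₃) = 7.24 / 101.1 = 0.07161 mol
Temperature fell, so q_rxn = +|q_surr| = 2.504 kJ
ΔH = q_rxn / n = 34.97 kJ/mol

ΔH = 35.0 kJ/mol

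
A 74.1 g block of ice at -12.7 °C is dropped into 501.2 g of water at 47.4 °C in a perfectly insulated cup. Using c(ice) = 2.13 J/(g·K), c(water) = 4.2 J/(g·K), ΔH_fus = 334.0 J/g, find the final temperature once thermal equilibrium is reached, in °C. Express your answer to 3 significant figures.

T_f = 30.2 °C

Heat to bring ice to 0 °C and melt it: q₁ = 74.1×2.13×12.7 + 74.1×334.0 = 26754 J
Heat the water can supply cooling to 0 °C: 501.2×4.2×47.4 = 99778.9 J > q₁, so all ice melts.
Energy balance: 501.2×4.2×(47.4 − T) = 26754 + 74.1×4.2×(T − 0)
2105.04(47.4 − T) = 26754 + 311.22 T
99778.9 − 26754 = 2416.26 T
T = 73024.9 / 2416.26 = 30.22 °C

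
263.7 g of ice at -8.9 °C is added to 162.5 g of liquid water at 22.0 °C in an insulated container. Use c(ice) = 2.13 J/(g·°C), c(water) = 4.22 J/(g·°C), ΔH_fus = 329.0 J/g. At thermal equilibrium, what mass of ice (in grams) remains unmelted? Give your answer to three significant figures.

m_ice remaining = 233 g

Heat to warm all ice to 0 °C: 263.7×2.13×8.9 = 4999.0 J
Heat released by water cooling to 0 °C: 162.5×4.22×22.0 = 15087 J
15087 J < 4999.0 + 263.7×329.0 = 91756.3 J, so not all ice melts; final T = 0 °C.
Heat left for melting: 15087 − 4999.0 = 10088.0 J
Mass melted = 10088.0 / 329.0 = 30.66 g
Ice remaining = 263.7 − 30.66 = 233.04 g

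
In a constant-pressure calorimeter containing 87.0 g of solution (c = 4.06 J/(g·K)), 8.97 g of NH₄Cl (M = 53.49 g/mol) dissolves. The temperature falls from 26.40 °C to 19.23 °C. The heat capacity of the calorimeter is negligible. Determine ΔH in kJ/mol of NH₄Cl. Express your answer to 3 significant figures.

|ΔT| = |19.23 − 26.40| = 7.17 °C
|q_surr| = (87.0 × 4.06) × 7.17 = 353.22 × 7.17 = 2533 J
n(NH₄Cl) = 8.97 / 53.49 = 0.1677 mol
Temperature fell, so q_rxn = +|q_surr| = 2.533 kJ
ΔH = q_rxn / n = 15.10 kJ/mol

ΔH = 15.1 kJ/mol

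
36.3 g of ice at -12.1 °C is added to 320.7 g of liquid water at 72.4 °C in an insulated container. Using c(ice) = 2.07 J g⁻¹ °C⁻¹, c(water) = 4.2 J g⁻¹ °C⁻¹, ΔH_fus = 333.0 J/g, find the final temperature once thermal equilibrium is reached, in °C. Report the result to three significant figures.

T_f = 56.4 °C

Heat to bring ice to 0 °C and melt it: q₁ = 36.3×2.07×12.1 + 36.3×333.0 = 12997 J
Heat the water can supply cooling to 0 °C: 320.7×4.2×72.4 = 97518.5 J > q₁, so all ice melts.
Energy balance: 320.7×4.2×(72.4 − T) = 12997 + 36.3×4.2×(T − 0)
1346.94(72.4 − T) = 12997 + 152.46 T
97518.5 − 12997 = 1499.40 T
T = 84521.5 / 1499.40 = 56.37 °C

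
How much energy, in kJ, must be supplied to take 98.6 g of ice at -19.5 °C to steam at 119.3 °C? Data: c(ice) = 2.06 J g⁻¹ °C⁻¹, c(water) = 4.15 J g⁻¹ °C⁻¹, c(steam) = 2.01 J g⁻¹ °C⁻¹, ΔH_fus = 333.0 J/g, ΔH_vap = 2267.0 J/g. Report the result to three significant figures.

q = 305 kJ

q1 (heat ice -19.5→0.0 °C): 98.6 × 2.06 × 19.5 = 3961 J
q2 (melt at 0 °C): 98.6 × 333.0 = 32834 J
q3 (heat water 0.0→100.0 °C): 98.6 × 4.15 × 100.0 = 40919 J
q4 (vaporize at 100 °C): 98.6 × 2267.0 = 223526 J
q5 (heat steam 100.0→119.3 °C): 98.6 × 2.01 × 19.3 = 3825 J
Total: 3961 + 32834 + 40919 + 223526 + 3825 = 305065 J = 305 kJ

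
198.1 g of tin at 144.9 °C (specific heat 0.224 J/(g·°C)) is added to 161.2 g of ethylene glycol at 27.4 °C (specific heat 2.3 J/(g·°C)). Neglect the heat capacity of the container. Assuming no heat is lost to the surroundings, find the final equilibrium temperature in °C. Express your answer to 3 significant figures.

Heat lost by tin = heat gained by ethylene glycol.
(198.1)(0.224)(144.9 − T) = (161.2)(2.3)(T − 27.4)
44.3744 (144.9 − T) = 370.76 (T − 27.4)
6429.9 − 44.3744 T = 370.76 T − 10159
16588.9 = 415.1344 T
T = 39.96 °C

T_f = 40.0 °C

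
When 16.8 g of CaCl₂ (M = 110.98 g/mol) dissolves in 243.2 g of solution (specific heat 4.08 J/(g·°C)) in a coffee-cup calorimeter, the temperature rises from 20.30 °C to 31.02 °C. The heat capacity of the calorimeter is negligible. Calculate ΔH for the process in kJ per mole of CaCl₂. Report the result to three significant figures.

|ΔT| = |31.02 − 20.30| = 10.72 °C
|q_surr| = (243.2 × 4.08) × 10.72 = 992.256 × 10.72 = 10640 J
n(CaCl₂) = 16.8 / 110.98 = 0.1514 mol
Temperature rose, so q_rxn = −|q_surr| = -10.64 kJ
ΔH = q_rxn / n = -70.28 kJ/mol

ΔH = -70.3 kJ/mol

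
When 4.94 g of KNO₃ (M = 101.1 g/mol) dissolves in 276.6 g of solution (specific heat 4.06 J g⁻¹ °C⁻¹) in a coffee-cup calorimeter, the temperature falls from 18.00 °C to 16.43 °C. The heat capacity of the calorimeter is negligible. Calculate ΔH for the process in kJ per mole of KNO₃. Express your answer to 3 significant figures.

|ΔT| = |16.43 − 18.00| = 1.57 °C
|q_surr| = (276.6 × 4.06) × 1.57 = 1122.996 × 1.57 = 1763 J
n(KNO₃) = 4.94 / 101.1 = 0.04886 mol
Temperature fell, so q_rxn = +|q_surr| = 1.763 kJ
ΔH = q_rxn / n = 36.08 kJ/mol

ΔH = 36.1 kJ/mol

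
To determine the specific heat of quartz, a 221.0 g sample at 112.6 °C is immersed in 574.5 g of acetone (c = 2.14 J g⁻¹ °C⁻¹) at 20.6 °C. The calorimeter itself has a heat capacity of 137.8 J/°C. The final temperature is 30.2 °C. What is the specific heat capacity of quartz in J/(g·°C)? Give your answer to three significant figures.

c = 0.721 J/(g·°C)

q_gained = (574.5 × 2.14 + 137.8) × (30.2 − 20.6) = 13130 J
q_lost = 221.0 × c × (112.6 − 30.2) = 18210.4 c
Set equal: c = 13130 / 18210.4 = 0.721 J/(g·°C)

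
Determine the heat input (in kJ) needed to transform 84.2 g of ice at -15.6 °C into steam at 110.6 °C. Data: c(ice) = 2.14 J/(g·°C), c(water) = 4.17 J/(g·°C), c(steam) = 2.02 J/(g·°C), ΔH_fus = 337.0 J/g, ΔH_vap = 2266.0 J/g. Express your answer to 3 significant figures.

q = 259 kJ

q1 (heat ice -15.6→0.0 °C): 84.2 × 2.14 × 15.6 = 2811 J
q2 (melt at 0 °C): 84.2 × 337.0 = 28375 J
q3 (heat water 0.0→100.0 °C): 84.2 × 4.17 × 100.0 = 35111 J
q4 (vaporize at 100 °C): 84.2 × 2266.0 = 190797 J
q5 (heat steam 100.0→110.6 °C): 84.2 × 2.02 × 10.6 = 1803 J
Total: 2811 + 28375 + 35111 + 190797 + 1803 = 258897 J = 259 kJ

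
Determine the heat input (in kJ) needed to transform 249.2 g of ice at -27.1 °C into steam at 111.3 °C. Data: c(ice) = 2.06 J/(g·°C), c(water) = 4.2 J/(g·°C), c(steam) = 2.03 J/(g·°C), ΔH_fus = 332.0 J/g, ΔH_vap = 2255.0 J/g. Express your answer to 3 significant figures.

q = 769 kJ

q1 (heat ice -27.1→0.0 °C): 249.2 × 2.06 × 27.1 = 13912 J
q2 (melt at 0 °C): 249.2 × 332.0 = 82734 J
q3 (heat water 0.0→100.0 °C): 249.2 × 4.2 × 100.0 = 104664 J
q4 (vaporize at 100 °C): 249.2 × 2255.0 = 561946 J
q5 (heat steam 100.0→111.3 °C): 249.2 × 2.03 × 11.3 = 5716 J
Total: 13912 + 82734 + 104664 + 561946 + 5716 = 768972 J = 769 kJ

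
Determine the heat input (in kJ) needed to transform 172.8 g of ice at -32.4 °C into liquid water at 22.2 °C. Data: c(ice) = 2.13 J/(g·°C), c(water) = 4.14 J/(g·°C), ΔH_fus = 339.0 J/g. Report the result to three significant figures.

q1 (heat ice -32.4→0.0 °C): 172.8 × 2.13 × 32.4 = 11925 J
q2 (melt at 0 °C): 172.8 × 339.0 = 58579 J
q3 (heat water 0.0→22.2 °C): 172.8 × 4.14 × 22.2 = 15882 J
Total: 11925 + 58579 + 15882 = 86386 J = 86.4 kJ

q = 86.4 kJ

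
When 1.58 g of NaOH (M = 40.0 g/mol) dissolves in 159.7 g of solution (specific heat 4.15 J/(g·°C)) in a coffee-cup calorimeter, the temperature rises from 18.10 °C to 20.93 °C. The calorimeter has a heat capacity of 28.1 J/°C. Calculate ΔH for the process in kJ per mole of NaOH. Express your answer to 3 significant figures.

|ΔT| = |20.93 − 18.10| = 2.83 °C
|q_surr| = (159.7 × 4.15 + 28.1) × 2.83 = 690.855 × 2.83 = 1955 J
n(NaOH) = 1.58 / 40.0 = 0.03950 mol
Temperature rose, so q_rxn = −|q_surr| = -1.955 kJ
ΔH = q_rxn / n = -49.49 kJ/mol

ΔH = -49.5 kJ/mol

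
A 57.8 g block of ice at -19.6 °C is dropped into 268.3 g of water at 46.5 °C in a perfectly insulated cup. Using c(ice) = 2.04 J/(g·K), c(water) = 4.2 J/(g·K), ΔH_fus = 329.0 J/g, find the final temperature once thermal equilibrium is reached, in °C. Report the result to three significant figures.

T_f = 22.7 °C

Heat to bring ice to 0 °C and melt it: q₁ = 57.8×2.04×19.6 + 57.8×329.0 = 21327 J
Heat the water can supply cooling to 0 °C: 268.3×4.2×46.5 = 52399.0 J > q₁, so all ice melts.
Energy balance: 268.3×4.2×(46.5 − T) = 21327 + 57.8×4.2×(T − 0)
1126.86(46.5 − T) = 21327 + 242.76 T
52399.0 − 21327 = 1369.62 T
T = 31072.0 / 1369.62 = 22.69 °C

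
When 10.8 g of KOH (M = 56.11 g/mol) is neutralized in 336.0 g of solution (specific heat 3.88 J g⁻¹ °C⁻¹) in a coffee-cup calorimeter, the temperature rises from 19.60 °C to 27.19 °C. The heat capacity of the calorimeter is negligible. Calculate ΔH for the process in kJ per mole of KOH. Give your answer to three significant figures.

ΔH = -51.4 kJ/mol

|ΔT| = |27.19 − 19.60| = 7.59 °C
|q_surr| = (336.0 × 3.88) × 7.59 = 1303.68 × 7.59 = 9895 J
n(KOH) = 10.8 / 56.11 = 0.1925 mol
Temperature rose, so q_rxn = −|q_surr| = -9.895 kJ
ΔH = q_rxn / n = -51.40 kJ/mol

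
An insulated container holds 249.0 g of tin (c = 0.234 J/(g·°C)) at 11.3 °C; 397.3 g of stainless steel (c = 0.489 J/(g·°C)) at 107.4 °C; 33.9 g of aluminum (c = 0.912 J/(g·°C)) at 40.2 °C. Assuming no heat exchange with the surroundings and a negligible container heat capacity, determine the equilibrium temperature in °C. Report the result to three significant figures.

Σ mᵢcᵢ(T − Tᵢ) = 0  ⇒  T = Σ mᵢcᵢTᵢ / Σ mᵢcᵢ
Σ mᵢcᵢ = 249.0×0.234 + 397.3×0.489 + 33.9×0.912 = 283.4625
Σ mᵢcᵢTᵢ = 58.266×11.3 + 194.2797×107.4 + 30.9168×40.2 = 22767
T = 22767 / 283.4625 = 80.32 °C

T_f = 80.3 °C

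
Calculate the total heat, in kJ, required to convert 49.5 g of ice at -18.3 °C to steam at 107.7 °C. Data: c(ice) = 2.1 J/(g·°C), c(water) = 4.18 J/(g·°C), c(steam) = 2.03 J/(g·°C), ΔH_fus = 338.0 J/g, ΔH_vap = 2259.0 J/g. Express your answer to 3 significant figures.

q1 (heat ice -18.3→0.0 °C): 49.5 × 2.1 × 18.3 = 1902 J
q2 (melt at 0 °C): 49.5 × 338.0 = 16731 J
q3 (heat water 0.0→100.0 °C): 49.5 × 4.18 × 100.0 = 20691 J
q4 (vaporize at 100 °C): 49.5 × 2259.0 = 111821 J
q5 (heat steam 100.0→107.7 °C): 49.5 × 2.03 × 7.7 = 774 J
Total: 1902 + 16731 + 20691 + 111821 + 774 = 151919 J = 152 kJ

q = 152 kJ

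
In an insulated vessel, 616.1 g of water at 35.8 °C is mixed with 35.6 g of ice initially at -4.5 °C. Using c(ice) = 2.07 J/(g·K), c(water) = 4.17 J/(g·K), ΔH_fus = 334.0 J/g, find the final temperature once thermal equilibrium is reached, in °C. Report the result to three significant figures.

Heat to bring ice to 0 °C and melt it: q₁ = 35.6×2.07×4.5 + 35.6×334.0 = 12222 J
Heat the water can supply cooling to 0 °C: 616.1×4.17×35.8 = 91975.1 J > q₁, so all ice melts.
Energy balance: 616.1×4.17×(35.8 − T) = 12222 + 35.6×4.17×(T − 0)
2569.137(35.8 − T) = 12222 + 148.452 T
91975.1 − 12222 = 2717.589 T
T = 79753.1 / 2717.589 = 29.347 °C

T_f = 29.3 °C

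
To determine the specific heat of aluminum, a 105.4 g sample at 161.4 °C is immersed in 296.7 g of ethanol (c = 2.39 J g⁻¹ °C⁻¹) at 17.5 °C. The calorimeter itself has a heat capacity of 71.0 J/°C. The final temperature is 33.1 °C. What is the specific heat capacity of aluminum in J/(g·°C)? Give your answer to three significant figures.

q_gained = (296.7 × 2.39 + 71.0) × (33.1 − 17.5) = 12170 J
q_lost = 105.4 × c × (161.4 − 33.1) = 13522.82 c
Set equal: c = 12170 / 13522.82 = 0.900 J/(g·°C)

c = 0.900 J/(g·°C)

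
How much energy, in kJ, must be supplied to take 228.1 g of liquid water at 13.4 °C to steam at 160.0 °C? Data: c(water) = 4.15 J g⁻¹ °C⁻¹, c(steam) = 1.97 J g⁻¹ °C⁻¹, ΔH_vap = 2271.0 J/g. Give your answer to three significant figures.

q1 (heat water 13.4→100.0 °C): 228.1 × 4.15 × 86.6 = 81977 J
q2 (vaporize at 100 °C): 228.1 × 2271.0 = 518015 J
q3 (heat steam 100.0→160.0 °C): 228.1 × 1.97 × 60.0 = 26961 J
Total: 81977 + 518015 + 26961 = 626953 J = 627 kJ

q = 627 kJ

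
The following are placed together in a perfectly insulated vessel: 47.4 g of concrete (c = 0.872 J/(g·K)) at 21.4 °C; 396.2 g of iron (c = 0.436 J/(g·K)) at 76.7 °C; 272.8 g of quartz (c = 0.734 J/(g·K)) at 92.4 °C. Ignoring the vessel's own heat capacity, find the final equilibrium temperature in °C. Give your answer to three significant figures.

Σ mᵢcᵢ(T − Tᵢ) = 0  ⇒  T = Σ mᵢcᵢTᵢ / Σ mᵢcᵢ
Σ mᵢcᵢ = 47.4×0.872 + 396.2×0.436 + 272.8×0.734 = 414.3112
Σ mᵢcᵢTᵢ = 41.3328×21.4 + 172.7432×76.7 + 200.2352×92.4 = 32636
T = 32636 / 414.3112 = 78.77 °C

T_f = 78.8 °C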